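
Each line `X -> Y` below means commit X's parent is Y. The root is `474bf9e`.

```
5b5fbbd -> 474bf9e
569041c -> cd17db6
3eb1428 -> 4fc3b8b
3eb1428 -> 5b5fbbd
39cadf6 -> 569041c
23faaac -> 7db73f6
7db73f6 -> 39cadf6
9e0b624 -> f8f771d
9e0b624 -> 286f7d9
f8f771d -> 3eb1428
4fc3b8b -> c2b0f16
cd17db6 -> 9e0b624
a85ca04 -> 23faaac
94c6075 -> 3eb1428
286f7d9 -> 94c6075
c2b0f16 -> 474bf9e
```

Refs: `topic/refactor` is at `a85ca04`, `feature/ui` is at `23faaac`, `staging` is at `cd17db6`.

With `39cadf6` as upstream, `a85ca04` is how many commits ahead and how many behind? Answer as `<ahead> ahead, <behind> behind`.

3 ahead, 0 behind

Reachable from a85ca04: {23faaac, 286f7d9, 39cadf6, 3eb1428, 474bf9e, 4fc3b8b, 569041c, 5b5fbbd, 7db73f6, 94c6075, 9e0b624, a85ca04, c2b0f16, cd17db6, f8f771d}.
Reachable from 39cadf6: {286f7d9, 39cadf6, 3eb1428, 474bf9e, 4fc3b8b, 569041c, 5b5fbbd, 94c6075, 9e0b624, c2b0f16, cd17db6, f8f771d}.
Only in a85ca04's history (ahead): {23faaac, 7db73f6, a85ca04} — 3.
Only in 39cadf6's history (behind): {} — 0.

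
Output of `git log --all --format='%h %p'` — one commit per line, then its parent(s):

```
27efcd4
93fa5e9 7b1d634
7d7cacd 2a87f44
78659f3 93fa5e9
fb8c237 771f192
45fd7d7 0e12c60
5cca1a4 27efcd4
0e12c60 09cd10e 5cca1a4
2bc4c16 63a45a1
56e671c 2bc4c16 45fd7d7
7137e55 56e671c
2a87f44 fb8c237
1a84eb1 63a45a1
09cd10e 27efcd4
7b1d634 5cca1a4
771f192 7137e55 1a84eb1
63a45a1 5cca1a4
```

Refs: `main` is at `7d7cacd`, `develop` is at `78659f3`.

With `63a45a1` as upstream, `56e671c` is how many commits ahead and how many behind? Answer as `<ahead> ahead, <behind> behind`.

Reachable from 56e671c: {09cd10e, 0e12c60, 27efcd4, 2bc4c16, 45fd7d7, 56e671c, 5cca1a4, 63a45a1}.
Reachable from 63a45a1: {27efcd4, 5cca1a4, 63a45a1}.
Only in 56e671c's history (ahead): {09cd10e, 0e12c60, 2bc4c16, 45fd7d7, 56e671c} — 5.
Only in 63a45a1's history (behind): {} — 0.

5 ahead, 0 behind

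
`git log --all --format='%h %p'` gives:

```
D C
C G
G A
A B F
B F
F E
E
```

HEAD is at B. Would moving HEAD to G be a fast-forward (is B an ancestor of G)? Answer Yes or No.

A fast-forward from B to G is possible iff B is an ancestor of G.
Ancestors of G: {A, B, E, F, G}.
B is among them, so fast-forward is possible.

Yes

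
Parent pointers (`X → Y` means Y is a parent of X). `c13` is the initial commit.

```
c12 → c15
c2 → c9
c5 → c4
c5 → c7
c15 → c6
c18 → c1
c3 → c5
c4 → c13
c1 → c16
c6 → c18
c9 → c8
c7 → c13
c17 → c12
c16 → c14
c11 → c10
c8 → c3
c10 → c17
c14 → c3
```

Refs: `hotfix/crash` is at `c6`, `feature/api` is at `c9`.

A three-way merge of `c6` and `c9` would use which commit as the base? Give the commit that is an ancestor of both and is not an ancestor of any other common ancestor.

Ancestors of c6: {c1, c13, c14, c16, c18, c3, c4, c5, c6, c7}.
Ancestors of c9: {c13, c3, c4, c5, c7, c8, c9}.
Common ancestors: {c13, c3, c4, c5, c7}.
Among these, c3 is not an ancestor of any other common ancestor — it is the merge base.

c3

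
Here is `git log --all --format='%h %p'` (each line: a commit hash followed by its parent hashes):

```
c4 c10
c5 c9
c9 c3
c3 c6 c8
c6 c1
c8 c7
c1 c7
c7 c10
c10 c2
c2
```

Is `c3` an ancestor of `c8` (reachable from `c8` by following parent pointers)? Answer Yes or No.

Ancestors of c8: {c10, c2, c7, c8}.
c3 is not in that set, so it is not an ancestor of c8.

No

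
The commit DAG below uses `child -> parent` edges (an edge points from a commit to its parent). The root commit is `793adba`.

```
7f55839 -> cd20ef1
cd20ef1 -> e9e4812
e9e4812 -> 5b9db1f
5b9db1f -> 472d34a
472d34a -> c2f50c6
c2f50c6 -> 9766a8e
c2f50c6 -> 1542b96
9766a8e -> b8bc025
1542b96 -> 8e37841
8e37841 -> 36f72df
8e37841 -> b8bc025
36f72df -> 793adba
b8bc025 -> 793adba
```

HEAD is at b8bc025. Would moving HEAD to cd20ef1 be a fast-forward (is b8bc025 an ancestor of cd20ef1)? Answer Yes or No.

Yes

A fast-forward from b8bc025 to cd20ef1 is possible iff b8bc025 is an ancestor of cd20ef1.
Ancestors of cd20ef1: {1542b96, 36f72df, 472d34a, 5b9db1f, 793adba, 8e37841, 9766a8e, b8bc025, c2f50c6, cd20ef1, e9e4812}.
b8bc025 is among them, so fast-forward is possible.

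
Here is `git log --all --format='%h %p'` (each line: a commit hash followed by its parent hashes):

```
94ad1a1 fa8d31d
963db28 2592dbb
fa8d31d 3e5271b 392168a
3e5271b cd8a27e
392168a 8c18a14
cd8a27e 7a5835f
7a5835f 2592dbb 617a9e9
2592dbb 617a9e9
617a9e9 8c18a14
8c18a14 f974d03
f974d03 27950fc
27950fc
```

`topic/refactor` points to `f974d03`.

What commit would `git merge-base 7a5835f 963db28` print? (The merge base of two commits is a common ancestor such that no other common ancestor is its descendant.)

2592dbb

Ancestors of 7a5835f: {2592dbb, 27950fc, 617a9e9, 7a5835f, 8c18a14, f974d03}.
Ancestors of 963db28: {2592dbb, 27950fc, 617a9e9, 8c18a14, 963db28, f974d03}.
Common ancestors: {2592dbb, 27950fc, 617a9e9, 8c18a14, f974d03}.
Among these, 2592dbb is not an ancestor of any other common ancestor — it is the merge base.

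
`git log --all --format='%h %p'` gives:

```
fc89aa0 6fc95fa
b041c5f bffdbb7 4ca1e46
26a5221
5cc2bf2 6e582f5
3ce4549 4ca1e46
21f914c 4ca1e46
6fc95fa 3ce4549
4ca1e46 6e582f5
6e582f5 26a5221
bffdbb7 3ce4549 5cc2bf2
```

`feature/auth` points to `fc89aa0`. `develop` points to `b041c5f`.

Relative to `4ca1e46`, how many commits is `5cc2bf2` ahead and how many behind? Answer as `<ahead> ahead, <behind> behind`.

Reachable from 5cc2bf2: {26a5221, 5cc2bf2, 6e582f5}.
Reachable from 4ca1e46: {26a5221, 4ca1e46, 6e582f5}.
Only in 5cc2bf2's history (ahead): {5cc2bf2} — 1.
Only in 4ca1e46's history (behind): {4ca1e46} — 1.

1 ahead, 1 behind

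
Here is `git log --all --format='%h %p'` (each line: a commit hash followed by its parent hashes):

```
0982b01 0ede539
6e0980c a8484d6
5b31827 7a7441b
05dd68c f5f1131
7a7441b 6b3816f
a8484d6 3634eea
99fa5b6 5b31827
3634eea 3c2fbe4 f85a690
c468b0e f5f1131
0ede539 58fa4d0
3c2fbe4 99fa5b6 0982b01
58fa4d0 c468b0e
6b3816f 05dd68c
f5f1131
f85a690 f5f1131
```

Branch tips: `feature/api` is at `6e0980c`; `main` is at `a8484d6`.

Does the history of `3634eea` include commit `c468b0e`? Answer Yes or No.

Yes

Ancestors of 3634eea (commits reachable by following parents): {05dd68c, 0982b01, 0ede539, 3634eea, 3c2fbe4, 58fa4d0, 5b31827, 6b3816f, 7a7441b, 99fa5b6, c468b0e, f5f1131, f85a690}.
c468b0e is in that set, so it is an ancestor of 3634eea.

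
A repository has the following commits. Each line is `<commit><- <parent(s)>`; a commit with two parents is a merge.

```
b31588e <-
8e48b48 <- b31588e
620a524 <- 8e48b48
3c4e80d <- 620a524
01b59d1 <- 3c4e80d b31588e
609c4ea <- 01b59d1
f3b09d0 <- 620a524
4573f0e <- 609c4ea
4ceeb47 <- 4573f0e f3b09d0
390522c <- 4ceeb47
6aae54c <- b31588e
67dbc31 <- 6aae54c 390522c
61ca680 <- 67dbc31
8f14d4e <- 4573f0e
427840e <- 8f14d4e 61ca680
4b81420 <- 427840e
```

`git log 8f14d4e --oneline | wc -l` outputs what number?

Walking parent pointers from 8f14d4e: reachable set = {01b59d1, 3c4e80d, 4573f0e, 609c4ea, 620a524, 8e48b48, 8f14d4e, b31588e}.
That is 8 commits.

8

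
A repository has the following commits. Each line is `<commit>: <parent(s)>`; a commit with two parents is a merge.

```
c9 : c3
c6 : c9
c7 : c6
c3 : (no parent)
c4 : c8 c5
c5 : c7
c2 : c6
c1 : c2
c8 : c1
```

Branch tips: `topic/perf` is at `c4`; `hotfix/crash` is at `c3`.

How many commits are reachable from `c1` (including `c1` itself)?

Walking parent pointers from c1: reachable set = {c1, c2, c3, c6, c9}.
That is 5 commits.

5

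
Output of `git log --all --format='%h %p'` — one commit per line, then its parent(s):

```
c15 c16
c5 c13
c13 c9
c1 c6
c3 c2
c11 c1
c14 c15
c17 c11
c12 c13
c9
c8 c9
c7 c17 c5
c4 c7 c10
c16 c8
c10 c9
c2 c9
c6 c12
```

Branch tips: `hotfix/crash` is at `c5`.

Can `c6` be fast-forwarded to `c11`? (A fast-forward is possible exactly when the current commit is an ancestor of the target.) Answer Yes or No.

A fast-forward from c6 to c11 is possible iff c6 is an ancestor of c11.
Ancestors of c11: {c1, c11, c12, c13, c6, c9}.
c6 is among them, so fast-forward is possible.

Yes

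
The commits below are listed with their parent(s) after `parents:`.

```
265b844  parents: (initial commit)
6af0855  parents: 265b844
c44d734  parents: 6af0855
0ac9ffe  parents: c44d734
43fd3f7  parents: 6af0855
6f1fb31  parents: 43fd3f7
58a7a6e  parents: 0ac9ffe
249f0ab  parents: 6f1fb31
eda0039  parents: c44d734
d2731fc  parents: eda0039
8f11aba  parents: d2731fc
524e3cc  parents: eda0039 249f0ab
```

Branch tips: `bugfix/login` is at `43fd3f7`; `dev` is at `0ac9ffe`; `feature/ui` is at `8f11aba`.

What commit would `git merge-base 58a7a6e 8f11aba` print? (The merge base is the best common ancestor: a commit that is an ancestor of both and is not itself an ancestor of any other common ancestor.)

Ancestors of 58a7a6e: {0ac9ffe, 265b844, 58a7a6e, 6af0855, c44d734}.
Ancestors of 8f11aba: {265b844, 6af0855, 8f11aba, c44d734, d2731fc, eda0039}.
Common ancestors: {265b844, 6af0855, c44d734}.
Among these, c44d734 is not an ancestor of any other common ancestor — it is the merge base.

c44d734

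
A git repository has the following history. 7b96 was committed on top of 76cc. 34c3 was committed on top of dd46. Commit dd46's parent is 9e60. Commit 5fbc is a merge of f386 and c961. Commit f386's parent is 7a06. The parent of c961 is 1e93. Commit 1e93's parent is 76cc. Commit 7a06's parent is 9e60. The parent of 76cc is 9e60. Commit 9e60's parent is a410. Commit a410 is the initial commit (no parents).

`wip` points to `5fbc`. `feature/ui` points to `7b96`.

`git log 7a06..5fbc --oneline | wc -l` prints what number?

5

Reachable from 5fbc: {1e93, 5fbc, 76cc, 7a06, 9e60, a410, c961, f386}.
Reachable from 7a06: {7a06, 9e60, a410}.
In 5fbc's history but not 7a06's: {1e93, 5fbc, 76cc, c961, f386} — 5 commits.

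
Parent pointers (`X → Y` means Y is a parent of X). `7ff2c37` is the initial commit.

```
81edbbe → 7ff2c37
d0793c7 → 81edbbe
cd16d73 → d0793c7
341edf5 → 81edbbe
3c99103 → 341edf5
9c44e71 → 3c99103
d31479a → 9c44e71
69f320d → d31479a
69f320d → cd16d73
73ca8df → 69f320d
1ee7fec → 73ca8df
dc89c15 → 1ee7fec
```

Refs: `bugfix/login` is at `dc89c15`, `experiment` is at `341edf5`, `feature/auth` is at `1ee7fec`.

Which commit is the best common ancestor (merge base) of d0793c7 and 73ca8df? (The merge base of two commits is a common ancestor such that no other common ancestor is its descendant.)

d0793c7

Ancestors of d0793c7: {7ff2c37, 81edbbe, d0793c7}.
Ancestors of 73ca8df: {341edf5, 3c99103, 69f320d, 73ca8df, 7ff2c37, 81edbbe, 9c44e71, cd16d73, d0793c7, d31479a}.
Common ancestors: {7ff2c37, 81edbbe, d0793c7}.
Among these, d0793c7 is not an ancestor of any other common ancestor — it is the merge base.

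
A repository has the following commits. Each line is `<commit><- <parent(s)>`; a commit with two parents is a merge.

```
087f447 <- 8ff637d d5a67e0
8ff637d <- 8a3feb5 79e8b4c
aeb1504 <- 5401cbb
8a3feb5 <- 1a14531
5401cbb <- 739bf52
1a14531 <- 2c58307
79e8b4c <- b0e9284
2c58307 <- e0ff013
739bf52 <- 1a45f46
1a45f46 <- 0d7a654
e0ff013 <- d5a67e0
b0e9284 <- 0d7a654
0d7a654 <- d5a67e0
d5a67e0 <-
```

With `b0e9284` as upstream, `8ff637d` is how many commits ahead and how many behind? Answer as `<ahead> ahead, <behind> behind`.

6 ahead, 0 behind

Reachable from 8ff637d: {0d7a654, 1a14531, 2c58307, 79e8b4c, 8a3feb5, 8ff637d, b0e9284, d5a67e0, e0ff013}.
Reachable from b0e9284: {0d7a654, b0e9284, d5a67e0}.
Only in 8ff637d's history (ahead): {1a14531, 2c58307, 79e8b4c, 8a3feb5, 8ff637d, e0ff013} — 6.
Only in b0e9284's history (behind): {} — 0.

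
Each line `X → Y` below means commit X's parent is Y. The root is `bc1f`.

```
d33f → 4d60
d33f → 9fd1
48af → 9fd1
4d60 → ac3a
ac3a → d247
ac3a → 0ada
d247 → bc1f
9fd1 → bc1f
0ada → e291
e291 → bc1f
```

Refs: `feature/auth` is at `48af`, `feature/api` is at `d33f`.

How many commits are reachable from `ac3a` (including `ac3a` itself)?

5

Walking parent pointers from ac3a: reachable set = {0ada, ac3a, bc1f, d247, e291}.
That is 5 commits.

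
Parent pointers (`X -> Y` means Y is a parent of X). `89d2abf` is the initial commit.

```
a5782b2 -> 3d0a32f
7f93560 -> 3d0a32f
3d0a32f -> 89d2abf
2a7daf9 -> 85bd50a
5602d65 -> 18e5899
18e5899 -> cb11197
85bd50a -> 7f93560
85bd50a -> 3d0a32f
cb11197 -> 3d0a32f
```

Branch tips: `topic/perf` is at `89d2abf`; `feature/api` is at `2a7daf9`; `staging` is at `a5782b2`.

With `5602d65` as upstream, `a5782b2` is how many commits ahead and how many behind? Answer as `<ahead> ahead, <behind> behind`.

1 ahead, 3 behind

Reachable from a5782b2: {3d0a32f, 89d2abf, a5782b2}.
Reachable from 5602d65: {18e5899, 3d0a32f, 5602d65, 89d2abf, cb11197}.
Only in a5782b2's history (ahead): {a5782b2} — 1.
Only in 5602d65's history (behind): {18e5899, 5602d65, cb11197} — 3.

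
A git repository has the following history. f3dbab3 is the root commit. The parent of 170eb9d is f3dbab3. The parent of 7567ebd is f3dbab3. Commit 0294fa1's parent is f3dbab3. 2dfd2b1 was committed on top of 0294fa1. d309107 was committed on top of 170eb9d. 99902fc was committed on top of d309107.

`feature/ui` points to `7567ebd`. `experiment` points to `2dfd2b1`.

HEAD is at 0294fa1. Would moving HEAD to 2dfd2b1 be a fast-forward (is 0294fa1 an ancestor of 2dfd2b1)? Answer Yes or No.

Yes

A fast-forward from 0294fa1 to 2dfd2b1 is possible iff 0294fa1 is an ancestor of 2dfd2b1.
Ancestors of 2dfd2b1: {0294fa1, 2dfd2b1, f3dbab3}.
0294fa1 is among them, so fast-forward is possible.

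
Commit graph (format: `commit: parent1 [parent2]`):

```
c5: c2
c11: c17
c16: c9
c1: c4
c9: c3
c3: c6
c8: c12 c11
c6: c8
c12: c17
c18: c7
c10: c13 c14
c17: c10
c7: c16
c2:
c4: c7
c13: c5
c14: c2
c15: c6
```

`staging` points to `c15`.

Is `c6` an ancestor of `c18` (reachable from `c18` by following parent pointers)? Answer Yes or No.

Ancestors of c18 (commits reachable by following parents): {c10, c11, c12, c13, c14, c16, c17, c18, c2, c3, c5, c6, c7, c8, c9}.
c6 is in that set, so it is an ancestor of c18.

Yes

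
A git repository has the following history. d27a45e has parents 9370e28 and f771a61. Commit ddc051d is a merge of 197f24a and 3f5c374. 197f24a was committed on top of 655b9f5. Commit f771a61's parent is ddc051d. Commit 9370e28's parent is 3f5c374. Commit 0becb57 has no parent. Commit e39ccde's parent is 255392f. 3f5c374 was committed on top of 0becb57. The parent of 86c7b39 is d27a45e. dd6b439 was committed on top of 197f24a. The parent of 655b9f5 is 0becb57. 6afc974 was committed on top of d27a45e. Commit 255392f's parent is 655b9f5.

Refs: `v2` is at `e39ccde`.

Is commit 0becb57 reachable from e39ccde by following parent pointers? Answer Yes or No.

Ancestors of e39ccde (commits reachable by following parents): {0becb57, 255392f, 655b9f5, e39ccde}.
0becb57 is in that set, so it is an ancestor of e39ccde.

Yes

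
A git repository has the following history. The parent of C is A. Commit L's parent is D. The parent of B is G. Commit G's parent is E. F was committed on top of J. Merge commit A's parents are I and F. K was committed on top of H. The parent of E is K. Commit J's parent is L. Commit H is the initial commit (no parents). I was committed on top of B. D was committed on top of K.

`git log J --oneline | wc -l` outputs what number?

Walking parent pointers from J: reachable set = {D, H, J, K, L}.
That is 5 commits.

5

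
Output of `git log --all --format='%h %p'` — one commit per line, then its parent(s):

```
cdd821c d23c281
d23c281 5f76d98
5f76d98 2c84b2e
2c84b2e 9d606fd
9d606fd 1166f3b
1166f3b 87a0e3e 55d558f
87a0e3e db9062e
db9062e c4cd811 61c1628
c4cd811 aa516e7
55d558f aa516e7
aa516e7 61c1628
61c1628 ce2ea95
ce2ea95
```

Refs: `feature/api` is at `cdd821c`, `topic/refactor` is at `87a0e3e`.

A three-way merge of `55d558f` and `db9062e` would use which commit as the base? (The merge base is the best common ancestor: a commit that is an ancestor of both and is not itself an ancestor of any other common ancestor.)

aa516e7

Ancestors of 55d558f: {55d558f, 61c1628, aa516e7, ce2ea95}.
Ancestors of db9062e: {61c1628, aa516e7, c4cd811, ce2ea95, db9062e}.
Common ancestors: {61c1628, aa516e7, ce2ea95}.
Among these, aa516e7 is not an ancestor of any other common ancestor — it is the merge base.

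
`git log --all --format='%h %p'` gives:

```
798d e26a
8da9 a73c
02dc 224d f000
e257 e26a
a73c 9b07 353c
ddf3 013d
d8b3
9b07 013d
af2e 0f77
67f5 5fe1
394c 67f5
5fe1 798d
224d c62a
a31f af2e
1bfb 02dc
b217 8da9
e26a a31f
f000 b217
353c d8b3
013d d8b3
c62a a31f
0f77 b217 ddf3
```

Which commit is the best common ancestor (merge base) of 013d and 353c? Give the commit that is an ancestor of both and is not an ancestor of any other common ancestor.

d8b3

Ancestors of 013d: {013d, d8b3}.
Ancestors of 353c: {353c, d8b3}.
Common ancestors: {d8b3}.
The only common ancestor is d8b3, so it is the merge base.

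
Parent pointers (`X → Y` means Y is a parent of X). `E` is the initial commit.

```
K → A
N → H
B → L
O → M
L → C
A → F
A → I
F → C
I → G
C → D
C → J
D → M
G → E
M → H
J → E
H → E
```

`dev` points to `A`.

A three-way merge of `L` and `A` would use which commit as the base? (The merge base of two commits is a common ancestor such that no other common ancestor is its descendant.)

C

Ancestors of L: {C, D, E, H, J, L, M}.
Ancestors of A: {A, C, D, E, F, G, H, I, J, M}.
Common ancestors: {C, D, E, H, J, M}.
Among these, C is not an ancestor of any other common ancestor — it is the merge base.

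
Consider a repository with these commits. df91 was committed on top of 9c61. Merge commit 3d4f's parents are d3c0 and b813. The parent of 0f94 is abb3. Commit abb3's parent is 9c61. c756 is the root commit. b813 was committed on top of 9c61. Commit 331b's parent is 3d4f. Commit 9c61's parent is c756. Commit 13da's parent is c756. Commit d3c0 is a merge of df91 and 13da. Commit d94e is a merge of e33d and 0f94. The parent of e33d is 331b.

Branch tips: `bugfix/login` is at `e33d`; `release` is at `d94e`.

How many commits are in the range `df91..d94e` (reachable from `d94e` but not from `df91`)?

Reachable from d94e: {0f94, 13da, 331b, 3d4f, 9c61, abb3, b813, c756, d3c0, d94e, df91, e33d}.
Reachable from df91: {9c61, c756, df91}.
In d94e's history but not df91's: {0f94, 13da, 331b, 3d4f, abb3, b813, d3c0, d94e, e33d} — 9 commits.

9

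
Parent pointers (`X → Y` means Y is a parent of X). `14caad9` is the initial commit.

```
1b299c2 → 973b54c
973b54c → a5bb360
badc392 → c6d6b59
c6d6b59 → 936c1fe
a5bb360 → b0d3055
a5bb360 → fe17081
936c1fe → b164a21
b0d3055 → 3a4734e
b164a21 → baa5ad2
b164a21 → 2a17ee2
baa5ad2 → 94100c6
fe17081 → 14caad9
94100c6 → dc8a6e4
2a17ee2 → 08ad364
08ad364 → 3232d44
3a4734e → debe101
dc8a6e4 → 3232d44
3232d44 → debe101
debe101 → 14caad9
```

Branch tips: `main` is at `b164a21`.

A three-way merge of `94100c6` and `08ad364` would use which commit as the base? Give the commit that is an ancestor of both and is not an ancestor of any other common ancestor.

3232d44

Ancestors of 94100c6: {14caad9, 3232d44, 94100c6, dc8a6e4, debe101}.
Ancestors of 08ad364: {08ad364, 14caad9, 3232d44, debe101}.
Common ancestors: {14caad9, 3232d44, debe101}.
Among these, 3232d44 is not an ancestor of any other common ancestor — it is the merge base.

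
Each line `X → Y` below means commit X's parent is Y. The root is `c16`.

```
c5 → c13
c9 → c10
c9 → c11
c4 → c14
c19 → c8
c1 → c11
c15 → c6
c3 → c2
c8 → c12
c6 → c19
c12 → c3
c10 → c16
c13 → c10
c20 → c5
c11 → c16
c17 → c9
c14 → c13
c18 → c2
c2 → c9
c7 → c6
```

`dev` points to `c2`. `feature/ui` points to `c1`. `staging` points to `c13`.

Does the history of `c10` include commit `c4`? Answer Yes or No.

Ancestors of c10: {c10, c16}.
c4 is not in that set, so it is not an ancestor of c10.

No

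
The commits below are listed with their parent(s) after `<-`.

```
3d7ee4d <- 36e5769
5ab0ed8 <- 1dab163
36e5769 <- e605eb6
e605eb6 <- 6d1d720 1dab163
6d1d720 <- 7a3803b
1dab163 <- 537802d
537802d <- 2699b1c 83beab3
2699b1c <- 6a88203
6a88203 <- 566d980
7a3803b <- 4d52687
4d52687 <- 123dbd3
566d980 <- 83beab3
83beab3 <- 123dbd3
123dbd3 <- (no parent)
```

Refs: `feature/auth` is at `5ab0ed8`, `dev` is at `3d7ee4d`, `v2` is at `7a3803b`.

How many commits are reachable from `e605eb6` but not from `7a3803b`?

Reachable from e605eb6: {123dbd3, 1dab163, 2699b1c, 4d52687, 537802d, 566d980, 6a88203, 6d1d720, 7a3803b, 83beab3, e605eb6}.
Reachable from 7a3803b: {123dbd3, 4d52687, 7a3803b}.
In e605eb6's history but not 7a3803b's: {1dab163, 2699b1c, 537802d, 566d980, 6a88203, 6d1d720, 83beab3, e605eb6} — 8 commits.

8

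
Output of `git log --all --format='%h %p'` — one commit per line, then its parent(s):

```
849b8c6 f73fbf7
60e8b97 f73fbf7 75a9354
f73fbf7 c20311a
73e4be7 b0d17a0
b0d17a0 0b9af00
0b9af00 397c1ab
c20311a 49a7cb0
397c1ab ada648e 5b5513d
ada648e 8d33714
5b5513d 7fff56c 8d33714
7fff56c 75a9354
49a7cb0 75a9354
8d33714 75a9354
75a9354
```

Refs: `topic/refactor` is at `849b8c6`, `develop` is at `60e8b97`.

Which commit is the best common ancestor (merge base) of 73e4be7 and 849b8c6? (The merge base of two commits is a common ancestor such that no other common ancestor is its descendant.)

75a9354

Ancestors of 73e4be7: {0b9af00, 397c1ab, 5b5513d, 73e4be7, 75a9354, 7fff56c, 8d33714, ada648e, b0d17a0}.
Ancestors of 849b8c6: {49a7cb0, 75a9354, 849b8c6, c20311a, f73fbf7}.
Common ancestors: {75a9354}.
The only common ancestor is 75a9354, so it is the merge base.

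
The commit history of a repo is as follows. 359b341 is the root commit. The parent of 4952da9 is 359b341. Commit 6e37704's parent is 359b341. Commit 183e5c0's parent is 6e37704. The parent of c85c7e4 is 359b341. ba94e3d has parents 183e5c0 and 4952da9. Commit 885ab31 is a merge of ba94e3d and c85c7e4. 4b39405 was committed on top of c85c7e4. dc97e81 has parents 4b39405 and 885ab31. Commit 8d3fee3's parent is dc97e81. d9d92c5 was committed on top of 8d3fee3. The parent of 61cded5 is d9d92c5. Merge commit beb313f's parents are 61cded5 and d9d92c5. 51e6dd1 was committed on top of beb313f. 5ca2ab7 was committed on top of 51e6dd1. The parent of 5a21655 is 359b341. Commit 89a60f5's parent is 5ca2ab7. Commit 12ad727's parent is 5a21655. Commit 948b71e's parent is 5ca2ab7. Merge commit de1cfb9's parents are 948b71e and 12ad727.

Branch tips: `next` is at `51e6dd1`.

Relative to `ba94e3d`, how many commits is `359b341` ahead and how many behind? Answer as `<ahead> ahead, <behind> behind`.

0 ahead, 4 behind

Reachable from 359b341: {359b341}.
Reachable from ba94e3d: {183e5c0, 359b341, 4952da9, 6e37704, ba94e3d}.
Only in 359b341's history (ahead): {} — 0.
Only in ba94e3d's history (behind): {183e5c0, 4952da9, 6e37704, ba94e3d} — 4.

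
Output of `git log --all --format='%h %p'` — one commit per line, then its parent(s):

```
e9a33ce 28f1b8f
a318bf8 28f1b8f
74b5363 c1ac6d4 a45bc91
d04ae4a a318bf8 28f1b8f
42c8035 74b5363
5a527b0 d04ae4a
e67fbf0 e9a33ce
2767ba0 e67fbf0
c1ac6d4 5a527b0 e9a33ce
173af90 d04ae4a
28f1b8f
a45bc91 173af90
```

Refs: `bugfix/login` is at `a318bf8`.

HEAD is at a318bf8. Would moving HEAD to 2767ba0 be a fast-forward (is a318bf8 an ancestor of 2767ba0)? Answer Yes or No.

A fast-forward from a318bf8 to 2767ba0 is possible iff a318bf8 is an ancestor of 2767ba0.
Ancestors of 2767ba0: {2767ba0, 28f1b8f, e67fbf0, e9a33ce}.
a318bf8 is not among them, so fast-forward is not possible.

No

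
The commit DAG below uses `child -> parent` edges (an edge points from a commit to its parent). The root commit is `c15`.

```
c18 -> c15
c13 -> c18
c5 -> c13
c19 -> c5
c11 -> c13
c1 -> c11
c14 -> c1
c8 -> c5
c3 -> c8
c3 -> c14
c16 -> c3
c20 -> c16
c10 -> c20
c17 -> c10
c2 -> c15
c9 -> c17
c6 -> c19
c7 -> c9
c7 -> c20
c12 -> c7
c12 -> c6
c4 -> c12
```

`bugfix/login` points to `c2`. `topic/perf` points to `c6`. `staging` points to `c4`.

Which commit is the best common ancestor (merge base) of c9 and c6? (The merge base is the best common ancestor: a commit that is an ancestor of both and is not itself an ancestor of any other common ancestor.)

Ancestors of c9: {c1, c10, c11, c13, c14, c15, c16, c17, c18, c20, c3, c5, c8, c9}.
Ancestors of c6: {c13, c15, c18, c19, c5, c6}.
Common ancestors: {c13, c15, c18, c5}.
Among these, c5 is not an ancestor of any other common ancestor — it is the merge base.

c5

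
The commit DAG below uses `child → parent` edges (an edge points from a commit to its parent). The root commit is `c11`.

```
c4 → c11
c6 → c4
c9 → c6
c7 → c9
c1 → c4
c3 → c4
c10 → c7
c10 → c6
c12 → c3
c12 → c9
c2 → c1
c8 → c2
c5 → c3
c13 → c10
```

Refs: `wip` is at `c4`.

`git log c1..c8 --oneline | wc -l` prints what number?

Reachable from c8: {c1, c11, c2, c4, c8}.
Reachable from c1: {c1, c11, c4}.
In c8's history but not c1's: {c2, c8} — 2 commits.

2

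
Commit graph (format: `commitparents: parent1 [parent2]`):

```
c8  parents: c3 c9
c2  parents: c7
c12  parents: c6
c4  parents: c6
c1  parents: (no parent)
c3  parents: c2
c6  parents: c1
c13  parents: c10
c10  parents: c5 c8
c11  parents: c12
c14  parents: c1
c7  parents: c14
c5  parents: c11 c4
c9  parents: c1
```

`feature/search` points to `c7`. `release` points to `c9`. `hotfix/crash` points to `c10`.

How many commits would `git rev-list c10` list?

13

Walking parent pointers from c10: reachable set = {c1, c10, c11, c12, c14, c2, c3, c4, c5, c6, c7, c8, c9}.
That is 13 commits.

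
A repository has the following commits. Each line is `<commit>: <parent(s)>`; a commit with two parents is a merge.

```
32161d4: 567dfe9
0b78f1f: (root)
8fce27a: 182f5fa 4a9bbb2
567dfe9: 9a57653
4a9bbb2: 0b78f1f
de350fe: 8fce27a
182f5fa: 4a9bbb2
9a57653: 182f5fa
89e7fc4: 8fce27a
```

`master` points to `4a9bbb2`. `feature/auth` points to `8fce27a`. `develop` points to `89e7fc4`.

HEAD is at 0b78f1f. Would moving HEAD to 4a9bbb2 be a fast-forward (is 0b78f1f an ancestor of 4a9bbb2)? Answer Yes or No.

Yes

A fast-forward from 0b78f1f to 4a9bbb2 is possible iff 0b78f1f is an ancestor of 4a9bbb2.
Ancestors of 4a9bbb2: {0b78f1f, 4a9bbb2}.
0b78f1f is among them, so fast-forward is possible.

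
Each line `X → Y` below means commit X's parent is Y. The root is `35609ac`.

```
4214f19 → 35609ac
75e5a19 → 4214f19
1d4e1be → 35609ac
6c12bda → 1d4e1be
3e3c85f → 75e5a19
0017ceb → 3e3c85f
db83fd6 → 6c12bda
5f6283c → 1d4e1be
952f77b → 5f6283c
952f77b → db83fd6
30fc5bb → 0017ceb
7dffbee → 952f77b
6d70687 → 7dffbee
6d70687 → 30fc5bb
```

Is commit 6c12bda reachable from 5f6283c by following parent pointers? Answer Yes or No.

No

Ancestors of 5f6283c: {1d4e1be, 35609ac, 5f6283c}.
6c12bda is not in that set, so it is not an ancestor of 5f6283c.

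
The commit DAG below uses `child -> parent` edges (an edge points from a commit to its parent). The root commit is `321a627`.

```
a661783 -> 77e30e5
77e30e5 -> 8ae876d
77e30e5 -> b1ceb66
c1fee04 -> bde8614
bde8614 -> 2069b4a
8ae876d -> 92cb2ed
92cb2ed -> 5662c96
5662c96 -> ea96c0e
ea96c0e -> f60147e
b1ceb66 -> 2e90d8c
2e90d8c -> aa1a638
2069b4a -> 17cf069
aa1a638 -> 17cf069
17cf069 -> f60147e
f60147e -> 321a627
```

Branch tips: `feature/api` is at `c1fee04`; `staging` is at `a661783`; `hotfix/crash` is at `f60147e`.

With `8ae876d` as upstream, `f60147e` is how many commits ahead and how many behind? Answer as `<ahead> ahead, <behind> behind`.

Reachable from f60147e: {321a627, f60147e}.
Reachable from 8ae876d: {321a627, 5662c96, 8ae876d, 92cb2ed, ea96c0e, f60147e}.
Only in f60147e's history (ahead): {} — 0.
Only in 8ae876d's history (behind): {5662c96, 8ae876d, 92cb2ed, ea96c0e} — 4.

0 ahead, 4 behind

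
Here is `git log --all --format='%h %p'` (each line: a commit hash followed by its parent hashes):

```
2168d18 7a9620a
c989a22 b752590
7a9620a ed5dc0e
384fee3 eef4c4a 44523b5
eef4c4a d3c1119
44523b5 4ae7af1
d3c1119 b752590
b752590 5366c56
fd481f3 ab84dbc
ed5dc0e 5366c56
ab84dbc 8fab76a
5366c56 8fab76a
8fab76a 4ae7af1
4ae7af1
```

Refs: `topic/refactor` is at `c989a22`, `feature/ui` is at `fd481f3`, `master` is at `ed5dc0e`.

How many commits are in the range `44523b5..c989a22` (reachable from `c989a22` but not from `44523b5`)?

4

Reachable from c989a22: {4ae7af1, 5366c56, 8fab76a, b752590, c989a22}.
Reachable from 44523b5: {44523b5, 4ae7af1}.
In c989a22's history but not 44523b5's: {5366c56, 8fab76a, b752590, c989a22} — 4 commits.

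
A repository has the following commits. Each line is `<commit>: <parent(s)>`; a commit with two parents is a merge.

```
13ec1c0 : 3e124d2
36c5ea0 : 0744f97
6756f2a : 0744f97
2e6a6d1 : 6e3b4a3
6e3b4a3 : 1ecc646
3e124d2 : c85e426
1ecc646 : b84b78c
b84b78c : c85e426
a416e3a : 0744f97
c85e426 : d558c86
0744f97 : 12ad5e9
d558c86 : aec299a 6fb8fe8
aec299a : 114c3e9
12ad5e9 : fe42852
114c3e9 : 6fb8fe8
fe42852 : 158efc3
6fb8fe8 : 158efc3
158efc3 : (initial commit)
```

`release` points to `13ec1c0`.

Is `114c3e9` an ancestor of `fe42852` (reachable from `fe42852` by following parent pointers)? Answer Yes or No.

No

Ancestors of fe42852: {158efc3, fe42852}.
114c3e9 is not in that set, so it is not an ancestor of fe42852.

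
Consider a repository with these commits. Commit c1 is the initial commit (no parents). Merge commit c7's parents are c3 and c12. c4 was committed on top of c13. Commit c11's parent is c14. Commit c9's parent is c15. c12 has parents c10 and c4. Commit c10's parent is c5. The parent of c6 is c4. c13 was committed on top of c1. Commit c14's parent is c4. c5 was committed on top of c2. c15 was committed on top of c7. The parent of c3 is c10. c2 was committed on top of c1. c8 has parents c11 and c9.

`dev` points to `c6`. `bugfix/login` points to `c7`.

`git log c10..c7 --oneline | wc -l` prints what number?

5

Reachable from c7: {c1, c10, c12, c13, c2, c3, c4, c5, c7}.
Reachable from c10: {c1, c10, c2, c5}.
In c7's history but not c10's: {c12, c13, c3, c4, c7} — 5 commits.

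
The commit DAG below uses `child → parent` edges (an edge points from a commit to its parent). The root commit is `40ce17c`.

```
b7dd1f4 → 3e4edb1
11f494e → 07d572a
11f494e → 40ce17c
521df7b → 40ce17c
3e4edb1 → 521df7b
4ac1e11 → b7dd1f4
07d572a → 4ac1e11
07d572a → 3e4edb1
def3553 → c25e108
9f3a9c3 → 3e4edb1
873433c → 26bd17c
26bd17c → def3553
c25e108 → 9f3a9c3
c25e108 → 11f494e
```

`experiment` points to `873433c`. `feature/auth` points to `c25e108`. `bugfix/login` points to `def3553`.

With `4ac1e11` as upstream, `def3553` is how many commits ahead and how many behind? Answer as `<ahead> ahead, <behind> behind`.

5 ahead, 0 behind

Reachable from def3553: {07d572a, 11f494e, 3e4edb1, 40ce17c, 4ac1e11, 521df7b, 9f3a9c3, b7dd1f4, c25e108, def3553}.
Reachable from 4ac1e11: {3e4edb1, 40ce17c, 4ac1e11, 521df7b, b7dd1f4}.
Only in def3553's history (ahead): {07d572a, 11f494e, 9f3a9c3, c25e108, def3553} — 5.
Only in 4ac1e11's history (behind): {} — 0.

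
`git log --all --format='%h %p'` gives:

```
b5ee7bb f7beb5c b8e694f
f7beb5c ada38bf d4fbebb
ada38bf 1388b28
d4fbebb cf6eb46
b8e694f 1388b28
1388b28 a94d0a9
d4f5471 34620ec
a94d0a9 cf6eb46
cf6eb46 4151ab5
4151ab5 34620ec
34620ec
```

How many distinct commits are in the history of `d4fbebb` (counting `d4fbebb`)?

4

Walking parent pointers from d4fbebb: reachable set = {34620ec, 4151ab5, cf6eb46, d4fbebb}.
That is 4 commits.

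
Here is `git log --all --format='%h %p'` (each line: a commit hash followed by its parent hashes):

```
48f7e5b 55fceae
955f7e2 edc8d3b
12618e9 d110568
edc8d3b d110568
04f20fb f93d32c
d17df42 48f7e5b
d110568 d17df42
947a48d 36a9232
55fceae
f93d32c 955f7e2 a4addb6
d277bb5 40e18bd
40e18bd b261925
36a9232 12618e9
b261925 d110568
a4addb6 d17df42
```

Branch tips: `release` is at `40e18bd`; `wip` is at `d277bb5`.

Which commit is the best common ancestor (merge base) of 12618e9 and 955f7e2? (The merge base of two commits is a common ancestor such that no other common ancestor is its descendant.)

d110568

Ancestors of 12618e9: {12618e9, 48f7e5b, 55fceae, d110568, d17df42}.
Ancestors of 955f7e2: {48f7e5b, 55fceae, 955f7e2, d110568, d17df42, edc8d3b}.
Common ancestors: {48f7e5b, 55fceae, d110568, d17df42}.
Among these, d110568 is not an ancestor of any other common ancestor — it is the merge base.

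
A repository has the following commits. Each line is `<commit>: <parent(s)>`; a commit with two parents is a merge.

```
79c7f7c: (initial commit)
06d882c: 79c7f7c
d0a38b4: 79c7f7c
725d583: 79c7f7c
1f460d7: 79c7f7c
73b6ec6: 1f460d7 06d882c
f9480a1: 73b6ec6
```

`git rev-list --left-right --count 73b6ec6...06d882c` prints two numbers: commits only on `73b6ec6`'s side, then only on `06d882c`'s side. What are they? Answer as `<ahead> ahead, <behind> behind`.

Reachable from 73b6ec6: {06d882c, 1f460d7, 73b6ec6, 79c7f7c}.
Reachable from 06d882c: {06d882c, 79c7f7c}.
Only in 73b6ec6's history (ahead): {1f460d7, 73b6ec6} — 2.
Only in 06d882c's history (behind): {} — 0.

2 ahead, 0 behind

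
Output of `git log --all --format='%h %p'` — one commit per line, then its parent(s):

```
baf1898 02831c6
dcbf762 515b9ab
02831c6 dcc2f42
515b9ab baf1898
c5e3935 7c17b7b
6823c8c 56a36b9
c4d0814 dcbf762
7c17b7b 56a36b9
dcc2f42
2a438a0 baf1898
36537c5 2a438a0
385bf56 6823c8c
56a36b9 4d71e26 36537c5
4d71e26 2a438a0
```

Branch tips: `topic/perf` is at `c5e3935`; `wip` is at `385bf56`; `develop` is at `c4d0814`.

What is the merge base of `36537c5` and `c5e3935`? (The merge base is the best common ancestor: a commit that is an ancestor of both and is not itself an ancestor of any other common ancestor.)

36537c5

Ancestors of 36537c5: {02831c6, 2a438a0, 36537c5, baf1898, dcc2f42}.
Ancestors of c5e3935: {02831c6, 2a438a0, 36537c5, 4d71e26, 56a36b9, 7c17b7b, baf1898, c5e3935, dcc2f42}.
Common ancestors: {02831c6, 2a438a0, 36537c5, baf1898, dcc2f42}.
Among these, 36537c5 is not an ancestor of any other common ancestor — it is the merge base.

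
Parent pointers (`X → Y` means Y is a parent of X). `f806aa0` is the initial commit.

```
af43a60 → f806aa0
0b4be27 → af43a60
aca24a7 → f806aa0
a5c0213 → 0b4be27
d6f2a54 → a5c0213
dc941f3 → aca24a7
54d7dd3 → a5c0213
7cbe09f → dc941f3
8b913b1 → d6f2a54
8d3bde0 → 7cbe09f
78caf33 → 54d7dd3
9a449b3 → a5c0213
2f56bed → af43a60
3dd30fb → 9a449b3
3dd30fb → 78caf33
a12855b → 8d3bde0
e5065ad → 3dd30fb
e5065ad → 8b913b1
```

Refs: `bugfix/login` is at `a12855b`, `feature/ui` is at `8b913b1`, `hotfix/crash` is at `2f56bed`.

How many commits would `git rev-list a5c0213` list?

Walking parent pointers from a5c0213: reachable set = {0b4be27, a5c0213, af43a60, f806aa0}.
That is 4 commits.

4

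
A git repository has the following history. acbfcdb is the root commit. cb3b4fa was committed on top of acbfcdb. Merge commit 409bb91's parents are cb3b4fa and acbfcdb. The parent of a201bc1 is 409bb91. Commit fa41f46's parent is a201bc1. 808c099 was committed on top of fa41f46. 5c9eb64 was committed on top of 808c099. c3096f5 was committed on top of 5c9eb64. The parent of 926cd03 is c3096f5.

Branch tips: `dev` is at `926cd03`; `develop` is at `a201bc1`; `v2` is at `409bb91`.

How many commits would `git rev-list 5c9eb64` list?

Walking parent pointers from 5c9eb64: reachable set = {409bb91, 5c9eb64, 808c099, a201bc1, acbfcdb, cb3b4fa, fa41f46}.
That is 7 commits.

7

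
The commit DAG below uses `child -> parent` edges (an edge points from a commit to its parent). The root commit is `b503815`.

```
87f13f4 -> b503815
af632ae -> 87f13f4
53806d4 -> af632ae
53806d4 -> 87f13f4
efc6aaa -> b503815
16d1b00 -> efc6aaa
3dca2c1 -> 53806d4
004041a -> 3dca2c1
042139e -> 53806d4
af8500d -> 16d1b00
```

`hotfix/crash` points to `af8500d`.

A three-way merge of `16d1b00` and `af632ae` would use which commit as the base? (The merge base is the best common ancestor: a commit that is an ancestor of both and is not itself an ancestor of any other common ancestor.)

b503815

Ancestors of 16d1b00: {16d1b00, b503815, efc6aaa}.
Ancestors of af632ae: {87f13f4, af632ae, b503815}.
Common ancestors: {b503815}.
The only common ancestor is b503815, so it is the merge base.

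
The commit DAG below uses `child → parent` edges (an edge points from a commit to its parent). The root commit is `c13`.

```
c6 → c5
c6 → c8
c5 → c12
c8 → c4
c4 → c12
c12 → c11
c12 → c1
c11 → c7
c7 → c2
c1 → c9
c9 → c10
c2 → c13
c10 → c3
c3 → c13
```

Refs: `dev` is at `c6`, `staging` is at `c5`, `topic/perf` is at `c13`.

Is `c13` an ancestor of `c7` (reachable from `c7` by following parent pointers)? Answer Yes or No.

Yes

Ancestors of c7 (commits reachable by following parents): {c13, c2, c7}.
c13 is in that set, so it is an ancestor of c7.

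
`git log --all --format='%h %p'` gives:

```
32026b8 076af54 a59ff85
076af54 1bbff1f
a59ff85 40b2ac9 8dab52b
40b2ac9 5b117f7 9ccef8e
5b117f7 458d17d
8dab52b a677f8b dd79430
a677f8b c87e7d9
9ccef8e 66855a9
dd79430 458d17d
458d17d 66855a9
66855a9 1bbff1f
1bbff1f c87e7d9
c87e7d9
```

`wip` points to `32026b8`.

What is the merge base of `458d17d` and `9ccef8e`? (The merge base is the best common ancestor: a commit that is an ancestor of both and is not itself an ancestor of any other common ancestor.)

66855a9

Ancestors of 458d17d: {1bbff1f, 458d17d, 66855a9, c87e7d9}.
Ancestors of 9ccef8e: {1bbff1f, 66855a9, 9ccef8e, c87e7d9}.
Common ancestors: {1bbff1f, 66855a9, c87e7d9}.
Among these, 66855a9 is not an ancestor of any other common ancestor — it is the merge base.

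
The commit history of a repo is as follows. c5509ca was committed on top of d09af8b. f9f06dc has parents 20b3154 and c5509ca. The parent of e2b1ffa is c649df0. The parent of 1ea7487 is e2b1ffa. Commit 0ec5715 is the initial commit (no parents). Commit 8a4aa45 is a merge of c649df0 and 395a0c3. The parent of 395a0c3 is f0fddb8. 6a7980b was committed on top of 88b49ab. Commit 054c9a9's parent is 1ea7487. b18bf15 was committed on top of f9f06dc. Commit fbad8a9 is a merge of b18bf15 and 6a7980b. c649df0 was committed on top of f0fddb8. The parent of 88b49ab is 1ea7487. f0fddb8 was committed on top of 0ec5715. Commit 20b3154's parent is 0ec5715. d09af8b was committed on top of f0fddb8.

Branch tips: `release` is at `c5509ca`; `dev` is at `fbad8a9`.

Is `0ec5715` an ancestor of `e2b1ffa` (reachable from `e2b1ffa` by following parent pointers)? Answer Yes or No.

Ancestors of e2b1ffa (commits reachable by following parents): {0ec5715, c649df0, e2b1ffa, f0fddb8}.
0ec5715 is in that set, so it is an ancestor of e2b1ffa.

Yes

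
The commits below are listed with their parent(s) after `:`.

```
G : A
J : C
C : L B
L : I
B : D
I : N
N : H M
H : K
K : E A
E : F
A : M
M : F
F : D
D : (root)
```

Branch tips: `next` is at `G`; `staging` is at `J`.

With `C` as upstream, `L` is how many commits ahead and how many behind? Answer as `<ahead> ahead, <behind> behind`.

0 ahead, 2 behind

Reachable from L: {A, D, E, F, H, I, K, L, M, N}.
Reachable from C: {A, B, C, D, E, F, H, I, K, L, M, N}.
Only in L's history (ahead): {} — 0.
Only in C's history (behind): {B, C} — 2.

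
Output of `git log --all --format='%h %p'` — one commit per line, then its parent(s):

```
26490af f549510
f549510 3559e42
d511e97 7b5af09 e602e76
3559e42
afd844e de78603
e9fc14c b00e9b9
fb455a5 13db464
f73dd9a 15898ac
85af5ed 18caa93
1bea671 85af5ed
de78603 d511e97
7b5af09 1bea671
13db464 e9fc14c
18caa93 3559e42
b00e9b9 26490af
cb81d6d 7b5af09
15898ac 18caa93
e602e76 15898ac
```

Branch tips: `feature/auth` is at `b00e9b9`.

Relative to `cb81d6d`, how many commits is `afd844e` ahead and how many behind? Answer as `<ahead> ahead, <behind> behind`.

5 ahead, 1 behind

Reachable from afd844e: {15898ac, 18caa93, 1bea671, 3559e42, 7b5af09, 85af5ed, afd844e, d511e97, de78603, e602e76}.
Reachable from cb81d6d: {18caa93, 1bea671, 3559e42, 7b5af09, 85af5ed, cb81d6d}.
Only in afd844e's history (ahead): {15898ac, afd844e, d511e97, de78603, e602e76} — 5.
Only in cb81d6d's history (behind): {cb81d6d} — 1.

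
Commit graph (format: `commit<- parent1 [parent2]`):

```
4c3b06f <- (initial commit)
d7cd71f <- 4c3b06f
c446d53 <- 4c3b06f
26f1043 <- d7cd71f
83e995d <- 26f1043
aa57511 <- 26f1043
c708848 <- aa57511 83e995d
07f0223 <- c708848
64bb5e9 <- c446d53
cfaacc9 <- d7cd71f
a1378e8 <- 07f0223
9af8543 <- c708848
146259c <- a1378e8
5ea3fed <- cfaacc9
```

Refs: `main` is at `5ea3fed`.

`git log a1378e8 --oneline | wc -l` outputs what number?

Walking parent pointers from a1378e8: reachable set = {07f0223, 26f1043, 4c3b06f, 83e995d, a1378e8, aa57511, c708848, d7cd71f}.
That is 8 commits.

8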